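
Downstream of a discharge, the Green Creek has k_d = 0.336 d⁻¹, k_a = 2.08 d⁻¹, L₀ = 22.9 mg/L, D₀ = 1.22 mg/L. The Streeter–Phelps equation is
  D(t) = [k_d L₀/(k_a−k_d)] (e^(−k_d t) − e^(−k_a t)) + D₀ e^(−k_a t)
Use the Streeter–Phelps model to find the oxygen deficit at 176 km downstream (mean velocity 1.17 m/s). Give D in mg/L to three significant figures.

Travel time t = x/v = 176 km / (1.17 m/s) = 176000 m / 1.17 m/s = 150400 s = 1.741 d.
k_d L₀/(k_a−k_d) = 0.336×22.9/(2.08−0.336) = 7.694/1.744 = 4.412 mg/L.
e^(−k_d t) = e^(−0.336×1.741) = 0.5571; e^(−k_a t) = e^(−2.08×1.741) = 0.02675.
D = 4.412 × (0.5571 − 0.02675) + 1.22 × 0.02675 = 2.340 + 0.03263 = 2.373 mg/L.

D ≈ 2.37 mg/L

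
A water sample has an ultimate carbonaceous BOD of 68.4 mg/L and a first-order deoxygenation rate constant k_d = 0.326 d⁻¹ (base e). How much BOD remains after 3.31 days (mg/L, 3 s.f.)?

L ≈ 23.3 mg/L

L_t = L₀ e^(−k_d t) = 68.4 × e^(−0.326×3.31) = 68.4 × 0.3399 = 23.25 mg/L.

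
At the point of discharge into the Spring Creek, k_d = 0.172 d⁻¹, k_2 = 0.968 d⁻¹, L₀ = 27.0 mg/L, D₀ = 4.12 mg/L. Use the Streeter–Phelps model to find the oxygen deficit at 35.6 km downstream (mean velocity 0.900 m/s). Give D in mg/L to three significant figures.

Travel time t = x/v = 35.6 km / (0.900 m/s) = 35600 m / 0.900 m/s = 39560 s = 0.4578 d.
k_d L₀/(k_2−k_d) = 0.172×27.0/(0.968−0.172) = 4.644/0.7960 = 5.834 mg/L.
e^(−k_d t) = e^(−0.172×0.4578) = 0.9243; e^(−k_2 t) = e^(−0.968×0.4578) = 0.6420.
D = 5.834 × (0.9243 − 0.6420) + 4.12 × 0.6420 = 1.647 + 2.645 = 4.292 mg/L.

D ≈ 4.29 mg/L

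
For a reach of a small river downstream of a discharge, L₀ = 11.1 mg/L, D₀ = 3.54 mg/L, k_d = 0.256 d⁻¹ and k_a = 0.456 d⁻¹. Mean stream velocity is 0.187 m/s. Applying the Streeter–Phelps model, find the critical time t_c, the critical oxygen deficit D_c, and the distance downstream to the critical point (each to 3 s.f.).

t_c ≈ 1.45 d; D_c ≈ 4.30 mg/L; x_c ≈ 23.5 km

At the critical point dD/dt = 0, so k_d L₀ e^(−k_d t) = k_a D. Substituting D(t) from the Streeter–Phelps equation and solving for t gives
t_c = ln[(k_a/k_d)(1 − D₀(k_a−k_d)/(k_d L₀))] / (k_a−k_d).
Here k_a−k_d = 0.2000 d⁻¹ and 1 − D₀(k_a−k_d)/(k_d L₀) = 1 − 3.54×0.2000/(0.256×11.1) = 0.7508, so
t_c = ln(1.781 × 0.7508) / 0.2000 = 0.2908 / 0.2000 = 1.454 d.
L(t_c) = L₀ e^(−k_d t_c) = 11.1 × 0.6892 = 7.651 mg/L, and at the critical point k_a D_c = k_d L, so D_c = (0.256/0.456) × 7.651 = 4.295 mg/L.
x_c = v t_c = 0.187 m/s × 1.454 d × 86400 s/d = 23490 m ≈ 23.5 km.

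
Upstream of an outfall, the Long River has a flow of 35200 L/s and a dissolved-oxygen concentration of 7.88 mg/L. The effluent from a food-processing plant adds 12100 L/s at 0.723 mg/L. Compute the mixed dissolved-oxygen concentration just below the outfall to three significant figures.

6.05 mg/L

Flow-weighted mixing: C = (Q_r C_r + Q_w C_w)/(Q_r + Q_w)
= (35200×7.88 + 12100×0.723)/(35200 + 12100) = 286100/47300 = 6.049 mg/L.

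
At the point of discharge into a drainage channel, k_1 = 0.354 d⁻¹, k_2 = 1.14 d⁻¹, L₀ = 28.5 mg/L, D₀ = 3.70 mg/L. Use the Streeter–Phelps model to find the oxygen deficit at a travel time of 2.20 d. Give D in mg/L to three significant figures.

k_1 L₀/(k_2−k_1) = 0.354×28.5/(1.14−0.354) = 10.09/0.7860 = 12.84 mg/L.
e^(−k_1 t) = e^(−0.354×2.200) = 0.4590; e^(−k_2 t) = e^(−1.14×2.200) = 0.08143.
D = 12.84 × (0.4590 − 0.08143) + 3.70 × 0.08143 = 4.846 + 0.3013 = 5.147 mg/L.

D ≈ 5.15 mg/L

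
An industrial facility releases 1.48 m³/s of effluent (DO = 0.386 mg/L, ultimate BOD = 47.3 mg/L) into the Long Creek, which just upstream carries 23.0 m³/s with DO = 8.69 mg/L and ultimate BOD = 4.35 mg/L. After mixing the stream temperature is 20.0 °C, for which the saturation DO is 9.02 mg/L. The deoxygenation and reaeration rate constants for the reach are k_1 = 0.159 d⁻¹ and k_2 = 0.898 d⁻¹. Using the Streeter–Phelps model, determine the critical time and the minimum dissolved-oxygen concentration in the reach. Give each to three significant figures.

Mixed DO = (23.0×8.69 + 1.48×0.386)/(23.0+1.48) = 200.4/24.48 = 8.188 mg/L.
Mixed L₀ = (23.0×4.35 + 1.48×47.3)/(24.48) = 170.1/24.48 = 6.947 mg/L.
Initial deficit D₀ = C_s − DO₀ = 9.02 − 8.188 = 0.8320 mg/L.
t_c = (1/0.7390) ln[(0.898/0.159)(1 − 0.8320×0.7390/(0.159×6.947))] = 1.353 × ln(2.504) = 1.242 d.
D_c = (0.159/0.898) × 6.947 × e^(−0.159×1.242) = 0.1771 × 6.947 × 0.8208 = 1.010 mg/L.
Minimum DO = 9.02 − 1.010 = 8.010 mg/L.

t_c ≈ 1.24 d; minimum DO ≈ 8.01 mg/L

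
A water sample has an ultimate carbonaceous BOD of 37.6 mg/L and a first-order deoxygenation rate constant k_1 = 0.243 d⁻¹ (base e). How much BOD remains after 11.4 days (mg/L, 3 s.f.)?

L ≈ 2.36 mg/L

L_t = L₀ e^(−k_1 t) = 37.6 × e^(−0.243×11.4) = 37.6 × 0.06265 = 2.356 mg/L.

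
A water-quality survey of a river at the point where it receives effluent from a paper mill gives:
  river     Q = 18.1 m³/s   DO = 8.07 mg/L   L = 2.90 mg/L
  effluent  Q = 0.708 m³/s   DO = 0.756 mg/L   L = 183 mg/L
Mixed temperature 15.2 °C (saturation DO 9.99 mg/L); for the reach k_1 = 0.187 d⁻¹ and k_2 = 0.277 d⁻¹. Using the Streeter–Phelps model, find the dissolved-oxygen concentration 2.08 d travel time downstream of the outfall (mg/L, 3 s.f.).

Mixed DO = (18.1×8.07 + 0.708×0.756)/(18.1+0.708) = 146.6/18.81 = 7.795 mg/L.
Mixed L₀ = (18.1×2.90 + 0.708×183)/(18.81) = 182.1/18.81 = 9.680 mg/L.
Initial deficit D₀ = C_s − DO₀ = 9.99 − 7.795 = 2.195 mg/L.
D(2.08) = [0.187×9.680/(0.277−0.187)](e^(−0.187×2.08) − e^(−0.277×2.08)) + 2.195 e^(−0.277×2.08)
= 20.11 × (0.6778 − 0.5621) + 2.195 × 0.5621 = 3.561 mg/L.
DO = 9.99 − 3.561 = 6.429 mg/L.

DO ≈ 6.43 mg/L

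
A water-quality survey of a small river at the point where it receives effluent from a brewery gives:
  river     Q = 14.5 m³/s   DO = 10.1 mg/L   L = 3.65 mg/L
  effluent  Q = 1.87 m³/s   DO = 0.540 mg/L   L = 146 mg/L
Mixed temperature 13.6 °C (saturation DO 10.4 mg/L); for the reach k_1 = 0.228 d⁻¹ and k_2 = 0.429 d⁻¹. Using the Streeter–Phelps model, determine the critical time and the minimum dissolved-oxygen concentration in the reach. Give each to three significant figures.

t_c ≈ 2.83 d; minimum DO ≈ 4.85 mg/L

Mixed DO = (14.5×10.1 + 1.87×0.540)/(14.5+1.87) = 147.5/16.37 = 9.008 mg/L.
Mixed L₀ = (14.5×3.65 + 1.87×146)/(16.37) = 325.9/16.37 = 19.91 mg/L.
Initial deficit D₀ = C_s − DO₀ = 10.4 − 9.008 = 1.392 mg/L.
t_c = (1/0.2010) ln[(0.429/0.228)(1 − 1.392×0.2010/(0.228×19.91))] = 4.975 × ln(1.766) = 2.828 d.
D_c = (0.228/0.429) × 19.91 × e^(−0.228×2.828) = 0.5315 × 19.91 × 0.5247 = 5.553 mg/L.
Minimum DO = 10.4 − 5.553 = 4.847 mg/L.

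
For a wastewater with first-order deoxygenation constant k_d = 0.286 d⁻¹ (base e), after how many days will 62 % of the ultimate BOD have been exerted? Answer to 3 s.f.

t ≈ 3.38 d

y/L₀ = 1 − e^(−k_d t) = 0.62 ⇒ e^(−k_d t) = 0.380
t = −ln(0.380) / 0.286 = 0.9676 / 0.286 = 3.383 d.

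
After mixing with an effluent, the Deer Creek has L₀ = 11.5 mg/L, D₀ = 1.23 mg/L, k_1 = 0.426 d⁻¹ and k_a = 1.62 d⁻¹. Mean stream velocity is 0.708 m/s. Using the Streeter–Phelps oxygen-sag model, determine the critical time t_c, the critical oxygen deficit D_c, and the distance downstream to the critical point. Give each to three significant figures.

At the critical point dD/dt = 0, so k_1 L₀ e^(−k_1 t) = k_a D. Substituting D(t) from the Streeter–Phelps equation and solving for t gives
t_c = ln[(k_a/k_1)(1 − D₀(k_a−k_1)/(k_1 L₀))] / (k_a−k_1).
Here k_a−k_1 = 1.194 d⁻¹ and 1 − D₀(k_a−k_1)/(k_1 L₀) = 1 − 1.23×1.194/(0.426×11.5) = 0.7002, so
t_c = ln(3.803 × 0.7002) / 1.194 = 0.9794 / 1.194 = 0.8203 d.
D_c = (k_1/k_a) L₀ e^(−k_1 t_c) = (0.426/1.62) × 11.5 × e^(−0.426×0.8203) = 0.2630 × 11.5 × 0.7051 = 2.132 mg/L.
x_c = v t_c = 0.708 m/s × 0.8203 d × 86400 s/d = 50180 m ≈ 50.2 km.

t_c ≈ 0.820 d; D_c ≈ 2.13 mg/L; x_c ≈ 50.2 km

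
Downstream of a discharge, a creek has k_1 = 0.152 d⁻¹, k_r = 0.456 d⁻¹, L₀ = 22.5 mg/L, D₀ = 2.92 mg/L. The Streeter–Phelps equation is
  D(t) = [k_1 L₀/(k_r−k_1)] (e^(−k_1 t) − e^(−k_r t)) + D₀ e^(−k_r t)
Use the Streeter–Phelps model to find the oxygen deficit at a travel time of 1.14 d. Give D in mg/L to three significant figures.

k_1 L₀/(k_r−k_1) = 0.152×22.5/(0.456−0.152) = 3.420/0.3040 = 11.25 mg/L.
e^(−k_1 t) = e^(−0.152×1.140) = 0.8409; e^(−k_r t) = e^(−0.456×1.140) = 0.5946.
D = 11.25 × (0.8409 − 0.5946) + 2.92 × 0.5946 = 2.771 + 1.736 = 4.507 mg/L.

D ≈ 4.51 mg/L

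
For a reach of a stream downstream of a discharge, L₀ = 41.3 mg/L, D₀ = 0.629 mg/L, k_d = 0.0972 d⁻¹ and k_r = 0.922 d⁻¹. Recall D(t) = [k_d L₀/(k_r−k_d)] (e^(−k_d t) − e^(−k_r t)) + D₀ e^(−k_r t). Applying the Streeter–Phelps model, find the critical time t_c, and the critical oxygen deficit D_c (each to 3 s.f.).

t_c ≈ 2.56 d; D_c ≈ 3.39 mg/L

t_c = [1/(k_r−k_d)] ln[(k_r/k_d)(1 − D₀(k_r−k_d)/(k_d L₀))]
= [1/(0.922−0.0972)] ln[(0.922/0.0972)(1 − 0.629×0.8248/(0.0972×41.3))]
= (1/0.8248) ln[9.486 × 0.8708] = 1.212 × ln(8.260) = 1.212 × 2.111 = 2.560 d.
L(t_c) = L₀ e^(−k_d t_c) = 41.3 × 0.7797 = 32.20 mg/L, and at the critical point k_r D_c = k_d L, so D_c = (0.0972/0.922) × 32.20 = 3.395 mg/L.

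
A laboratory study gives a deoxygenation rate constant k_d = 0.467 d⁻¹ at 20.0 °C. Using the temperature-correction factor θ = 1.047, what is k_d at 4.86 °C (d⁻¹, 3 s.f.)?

k_d ≈ 0.233 d⁻¹

k_d(T₂) = k_d(T₁) · θ^(T₂−T₁) = 0.467 × 1.047^(4.86−20.0)
= 0.467 × 1.047^-15.1 = 0.467 × 0.4989 = 0.2330 d⁻¹.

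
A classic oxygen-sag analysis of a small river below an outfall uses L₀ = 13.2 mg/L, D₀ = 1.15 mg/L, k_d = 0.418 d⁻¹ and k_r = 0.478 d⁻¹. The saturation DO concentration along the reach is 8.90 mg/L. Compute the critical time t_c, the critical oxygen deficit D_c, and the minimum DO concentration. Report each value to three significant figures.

t_c ≈ 2.03 d; D_c ≈ 4.95 mg/L; min DO ≈ 3.95 mg/L

At the critical point dD/dt = 0, so k_d L₀ e^(−k_d t) = k_r D. Substituting D(t) from the Streeter–Phelps equation and solving for t gives
t_c = ln[(k_r/k_d)(1 − D₀(k_r−k_d)/(k_d L₀))] / (k_r−k_d).
Here k_r−k_d = 0.06000 d⁻¹ and 1 − D₀(k_r−k_d)/(k_d L₀) = 1 − 1.15×0.06000/(0.418×13.2) = 0.9875, so
t_c = ln(1.144 × 0.9875) / 0.06000 = 0.1215 / 0.06000 = 2.026 d.
L(t_c) = L₀ e^(−k_d t_c) = 13.2 × 0.4288 = 5.660 mg/L, and at the critical point k_r D_c = k_d L, so D_c = (0.418/0.478) × 5.660 = 4.950 mg/L.
Minimum DO = C_s − D_c = 8.90 − 4.950 = 3.950 mg/L.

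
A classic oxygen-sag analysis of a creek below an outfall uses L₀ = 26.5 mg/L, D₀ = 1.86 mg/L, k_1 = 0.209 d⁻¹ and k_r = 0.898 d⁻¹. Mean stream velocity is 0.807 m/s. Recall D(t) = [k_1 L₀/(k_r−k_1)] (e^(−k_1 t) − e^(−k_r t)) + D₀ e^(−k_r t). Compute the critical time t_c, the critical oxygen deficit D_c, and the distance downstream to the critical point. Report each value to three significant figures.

t_c ≈ 1.73 d; D_c ≈ 4.29 mg/L; x_c ≈ 121 km

t_c = [1/(k_r−k_1)] ln[(k_r/k_1)(1 − D₀(k_r−k_1)/(k_1 L₀))]
= [1/(0.898−0.209)] ln[(0.898/0.209)(1 − 1.86×0.6890/(0.209×26.5))]
= (1/0.6890) ln[4.297 × 0.7686] = 1.451 × ln(3.302) = 1.451 × 1.195 = 1.734 d.
L(t_c) = L₀ e^(−k_1 t_c) = 26.5 × 0.6960 = 18.44 mg/L, and at the critical point k_r D_c = k_1 L, so D_c = (0.209/0.898) × 18.44 = 4.293 mg/L.
x_c = v t_c = 0.807 m/s × 1.734 d × 86400 s/d = 120900 m ≈ 121 km.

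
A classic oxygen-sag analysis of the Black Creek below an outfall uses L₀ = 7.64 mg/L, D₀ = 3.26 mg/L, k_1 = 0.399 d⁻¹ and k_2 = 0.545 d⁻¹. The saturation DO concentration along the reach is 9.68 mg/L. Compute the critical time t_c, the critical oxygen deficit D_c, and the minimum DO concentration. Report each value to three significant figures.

At the critical point dD/dt = 0, so k_1 L₀ e^(−k_1 t) = k_2 D. Substituting D(t) from the Streeter–Phelps equation and solving for t gives
t_c = ln[(k_2/k_1)(1 − D₀(k_2−k_1)/(k_1 L₀))] / (k_2−k_1).
Here k_2−k_1 = 0.1460 d⁻¹ and 1 − D₀(k_2−k_1)/(k_1 L₀) = 1 − 3.26×0.1460/(0.399×7.64) = 0.8439, so
t_c = ln(1.366 × 0.8439) / 0.1460 = 0.1421 / 0.1460 = 0.9730 d.
L(t_c) = L₀ e^(−k_1 t_c) = 7.64 × 0.6783 = 5.182 mg/L, and at the critical point k_2 D_c = k_1 L, so D_c = (0.399/0.545) × 5.182 = 3.794 mg/L.
Minimum DO = C_s − D_c = 9.68 − 3.794 = 5.886 mg/L.

t_c ≈ 0.973 d; D_c ≈ 3.79 mg/L; min DO ≈ 5.89 mg/L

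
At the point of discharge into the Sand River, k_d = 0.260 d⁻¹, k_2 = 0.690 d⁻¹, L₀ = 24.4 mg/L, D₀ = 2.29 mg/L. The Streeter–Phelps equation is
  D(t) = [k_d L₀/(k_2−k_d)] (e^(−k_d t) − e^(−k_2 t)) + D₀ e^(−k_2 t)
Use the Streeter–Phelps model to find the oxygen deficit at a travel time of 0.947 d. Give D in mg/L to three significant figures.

k_d L₀/(k_2−k_d) = 0.260×24.4/(0.690−0.260) = 6.344/0.4300 = 14.75 mg/L.
e^(−k_d t) = e^(−0.260×0.9470) = 0.7818; e^(−k_2 t) = e^(−0.690×0.9470) = 0.5203.
D = 14.75 × (0.7818 − 0.5203) + 2.29 × 0.5203 = 3.858 + 1.191 = 5.049 mg/L.

D ≈ 5.05 mg/L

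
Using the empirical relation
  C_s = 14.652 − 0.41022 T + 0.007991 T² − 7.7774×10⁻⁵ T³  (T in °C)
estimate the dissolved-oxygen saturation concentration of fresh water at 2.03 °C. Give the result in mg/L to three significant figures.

C_s ≈ 13.9 mg/L

C_s = 14.652 − 0.41022×2.03 + 0.007991×2.03² − 7.7774×10⁻⁵×2.03³ = 13.85 mg/L.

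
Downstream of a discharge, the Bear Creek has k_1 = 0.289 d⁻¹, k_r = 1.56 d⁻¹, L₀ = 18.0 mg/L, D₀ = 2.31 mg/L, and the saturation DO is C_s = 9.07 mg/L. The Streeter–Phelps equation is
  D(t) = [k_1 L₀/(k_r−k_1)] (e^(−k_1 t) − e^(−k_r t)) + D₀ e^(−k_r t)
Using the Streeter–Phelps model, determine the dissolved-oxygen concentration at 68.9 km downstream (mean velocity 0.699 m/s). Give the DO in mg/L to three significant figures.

Travel time t = x/v = 68.9 km / (0.699 m/s) = 68900 m / 0.699 m/s = 98570 s = 1.141 d.
k_1 L₀/(k_r−k_1) = 0.289×18.0/(1.56−0.289) = 5.202/1.271 = 4.093 mg/L.
e^(−k_1 t) = e^(−0.289×1.141) = 0.7191; e^(−k_r t) = e^(−1.56×1.141) = 0.1687.
D = 4.093 × (0.7191 − 0.1687) + 2.31 × 0.1687 = 2.253 + 0.3897 = 2.643 mg/L.
DO = C_s − D = 9.07 − 2.643 = 6.427 mg/L.

DO ≈ 6.43 mg/L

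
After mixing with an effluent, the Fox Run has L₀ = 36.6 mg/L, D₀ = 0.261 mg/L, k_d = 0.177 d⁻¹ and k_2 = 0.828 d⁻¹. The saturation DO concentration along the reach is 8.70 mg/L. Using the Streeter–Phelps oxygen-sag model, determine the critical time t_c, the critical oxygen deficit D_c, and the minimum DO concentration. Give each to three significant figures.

At the critical point dD/dt = 0, so k_d L₀ e^(−k_d t) = k_2 D. Substituting D(t) from the Streeter–Phelps equation and solving for t gives
t_c = ln[(k_2/k_d)(1 − D₀(k_2−k_d)/(k_d L₀))] / (k_2−k_d).
Here k_2−k_d = 0.6510 d⁻¹ and 1 − D₀(k_2−k_d)/(k_d L₀) = 1 − 0.261×0.6510/(0.177×36.6) = 0.9738, so
t_c = ln(4.678 × 0.9738) / 0.6510 = 1.516 / 0.6510 = 2.329 d.
D_c = (k_d/k_2) L₀ e^(−k_d t_c) = (0.177/0.828) × 36.6 × e^(−0.177×2.329) = 0.2138 × 36.6 × 0.6622 = 5.181 mg/L.
Minimum DO = C_s − D_c = 8.70 − 5.181 = 3.519 mg/L.

t_c ≈ 2.33 d; D_c ≈ 5.18 mg/L; min DO ≈ 3.52 mg/L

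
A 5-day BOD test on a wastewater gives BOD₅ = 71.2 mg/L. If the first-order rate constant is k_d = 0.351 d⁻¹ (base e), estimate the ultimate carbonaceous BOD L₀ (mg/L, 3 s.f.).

L₀ ≈ 86.1 mg/L

BOD₅ = L₀(1 − e^(−5k_d)) ⇒ L₀ = BOD₅ / (1 − e^(−5×0.351))
= 71.2 / (1 − 0.1729) = 71.2 / 0.8271 = 86.08 mg/L.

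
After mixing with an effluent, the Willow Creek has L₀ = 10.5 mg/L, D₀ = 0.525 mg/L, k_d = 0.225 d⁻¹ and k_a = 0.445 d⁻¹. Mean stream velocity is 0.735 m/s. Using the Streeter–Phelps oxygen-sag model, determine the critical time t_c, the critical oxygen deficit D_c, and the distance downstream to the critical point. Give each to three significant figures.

With k_a/k_d = 1.978 and 1 − D₀(k_a−k_d)/(k_d L₀) = 0.9511,
t_c = ln(1.978 × 0.9511) / (0.445 − 0.225) = ln(1.881) / 0.2200 = 0.6318/0.2200 = 2.872 d.
D_c = (k_d/k_a) L₀ e^(−k_d t_c) = (0.225/0.445) × 10.5 × e^(−0.225×2.872) = 0.5056 × 10.5 × 0.5240 = 2.782 mg/L.
x_c = v t_c = 0.735 m/s × 2.872 d × 86400 s/d = 182400 m ≈ 182 km.

t_c ≈ 2.87 d; D_c ≈ 2.78 mg/L; x_c ≈ 182 km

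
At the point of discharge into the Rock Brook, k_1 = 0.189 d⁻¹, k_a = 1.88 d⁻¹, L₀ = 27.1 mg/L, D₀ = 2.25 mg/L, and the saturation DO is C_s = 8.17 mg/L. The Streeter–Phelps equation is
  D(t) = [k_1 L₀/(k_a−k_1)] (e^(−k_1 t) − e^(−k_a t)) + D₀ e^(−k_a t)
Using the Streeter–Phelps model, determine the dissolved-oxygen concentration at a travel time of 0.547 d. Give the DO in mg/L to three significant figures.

DO ≈ 5.72 mg/L

k_1 L₀/(k_a−k_1) = 0.189×27.1/(1.88−0.189) = 5.122/1.691 = 3.029 mg/L.
e^(−k_1 t) = e^(−0.189×0.5470) = 0.9018; e^(−k_a t) = e^(−1.88×0.5470) = 0.3576.
D = 3.029 × (0.9018 − 0.3576) + 2.25 × 0.3576 = 1.648 + 0.8046 = 2.453 mg/L.
DO = C_s − D = 8.17 − 2.453 = 5.717 mg/L.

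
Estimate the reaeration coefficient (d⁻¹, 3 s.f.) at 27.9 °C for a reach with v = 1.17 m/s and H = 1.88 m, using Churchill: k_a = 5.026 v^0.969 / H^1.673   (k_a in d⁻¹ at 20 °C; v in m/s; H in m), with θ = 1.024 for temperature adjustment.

k_a ≈ 2.45 d⁻¹

k_a(20) = 5.026 × 1.17^0.969 / 1.88^1.673 = 5.026 × 1.164 / 2.875 = 2.035 d⁻¹.
k_a(27.9) = 2.035 × 1.024^(27.9−20) = 2.035 × 1.206 = 2.455 d⁻¹.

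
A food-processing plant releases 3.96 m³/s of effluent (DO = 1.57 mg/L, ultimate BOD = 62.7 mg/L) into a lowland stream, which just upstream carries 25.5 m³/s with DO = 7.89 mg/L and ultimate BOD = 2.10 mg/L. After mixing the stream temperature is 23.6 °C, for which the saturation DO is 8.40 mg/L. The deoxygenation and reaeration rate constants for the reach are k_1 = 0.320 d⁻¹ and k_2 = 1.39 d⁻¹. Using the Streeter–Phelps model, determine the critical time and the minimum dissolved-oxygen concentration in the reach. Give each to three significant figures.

Mixed DO = (25.5×7.89 + 3.96×1.57)/(25.5+3.96) = 207.4/29.46 = 7.040 mg/L.
Mixed L₀ = (25.5×2.10 + 3.96×62.7)/(29.46) = 301.8/29.46 = 10.25 mg/L.
Initial deficit D₀ = C_s − DO₀ = 8.40 − 7.040 = 1.360 mg/L.
t_c = (1/1.070) ln[(1.39/0.320)(1 − 1.360×1.070/(0.320×10.25))] = 0.9346 × ln(2.416) = 0.8246 d.
D_c = (0.320/1.39) × 10.25 × e^(−0.320×0.8246) = 0.2302 × 10.25 × 0.7681 = 1.812 mg/L.
Minimum DO = 8.40 − 1.812 = 6.588 mg/L.

t_c ≈ 0.825 d; minimum DO ≈ 6.59 mg/L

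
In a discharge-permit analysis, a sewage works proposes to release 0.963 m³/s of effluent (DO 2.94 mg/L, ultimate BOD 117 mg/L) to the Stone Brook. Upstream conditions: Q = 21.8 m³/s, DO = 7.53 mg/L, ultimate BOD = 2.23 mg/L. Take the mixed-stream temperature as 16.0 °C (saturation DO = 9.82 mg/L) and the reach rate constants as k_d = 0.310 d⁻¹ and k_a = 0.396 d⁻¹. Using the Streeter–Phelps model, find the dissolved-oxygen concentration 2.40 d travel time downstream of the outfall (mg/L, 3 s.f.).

Mixed DO = (21.8×7.53 + 0.963×2.94)/(21.8+0.963) = 167.0/22.76 = 7.336 mg/L.
Mixed L₀ = (21.8×2.23 + 0.963×117)/(22.76) = 161.3/22.76 = 7.085 mg/L.
Initial deficit D₀ = C_s − DO₀ = 9.82 − 7.336 = 2.484 mg/L.
D(2.40) = [0.310×7.085/(0.396−0.310)](e^(−0.310×2.40) − e^(−0.396×2.40)) + 2.484 e^(−0.396×2.40)
= 25.54 × (0.4752 − 0.3866) + 2.484 × 0.3866 = 3.224 mg/L.
DO = 9.82 − 3.224 = 6.596 mg/L.

DO ≈ 6.60 mg/L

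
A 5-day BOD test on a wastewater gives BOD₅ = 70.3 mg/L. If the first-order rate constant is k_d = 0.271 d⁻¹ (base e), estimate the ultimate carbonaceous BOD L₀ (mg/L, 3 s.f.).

BOD₅ = L₀(1 − e^(−5k_d)) ⇒ L₀ = BOD₅ / (1 − e^(−5×0.271))
= 70.3 / (1 − 0.2579) = 70.3 / 0.7421 = 94.74 mg/L.

L₀ ≈ 94.7 mg/L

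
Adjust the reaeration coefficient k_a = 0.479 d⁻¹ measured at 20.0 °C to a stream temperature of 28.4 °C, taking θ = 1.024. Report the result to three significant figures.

k_a ≈ 0.585 d⁻¹

k_a(T₂) = k_a(T₁) · θ^(T₂−T₁) = 0.479 × 1.024^(28.4−20.0)
= 0.479 × 1.024^8.40 = 0.479 × 1.220 = 0.5846 d⁻¹.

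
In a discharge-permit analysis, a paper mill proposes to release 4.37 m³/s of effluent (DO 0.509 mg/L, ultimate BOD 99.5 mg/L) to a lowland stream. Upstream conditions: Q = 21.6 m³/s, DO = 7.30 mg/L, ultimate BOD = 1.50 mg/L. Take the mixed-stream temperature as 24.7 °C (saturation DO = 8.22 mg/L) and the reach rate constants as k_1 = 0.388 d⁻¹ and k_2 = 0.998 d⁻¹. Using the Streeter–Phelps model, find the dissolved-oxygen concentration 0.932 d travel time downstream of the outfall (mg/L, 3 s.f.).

DO ≈ 3.95 mg/L

Mixed DO = (21.6×7.30 + 4.37×0.509)/(21.6+4.37) = 159.9/25.97 = 6.157 mg/L.
Mixed L₀ = (21.6×1.50 + 4.37×99.5)/(25.97) = 467.2/25.97 = 17.99 mg/L.
Initial deficit D₀ = C_s − DO₀ = 8.22 − 6.157 = 2.063 mg/L.
D(0.932) = [0.388×17.99/(0.998−0.388)](e^(−0.388×0.932) − e^(−0.998×0.932)) + 2.063 e^(−0.998×0.932)
= 11.44 × (0.6965 − 0.3945) + 2.063 × 0.3945 = 4.270 mg/L.
DO = 8.22 − 4.270 = 3.950 mg/L.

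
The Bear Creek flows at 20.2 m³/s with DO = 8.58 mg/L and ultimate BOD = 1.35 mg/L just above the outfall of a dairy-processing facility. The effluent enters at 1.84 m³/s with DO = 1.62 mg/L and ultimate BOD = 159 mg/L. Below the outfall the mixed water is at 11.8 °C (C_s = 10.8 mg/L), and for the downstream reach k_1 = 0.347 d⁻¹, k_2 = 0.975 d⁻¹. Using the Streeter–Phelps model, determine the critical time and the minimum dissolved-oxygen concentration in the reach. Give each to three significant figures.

t_c ≈ 0.961 d; minimum DO ≈ 7.10 mg/L

Mixed DO = (20.2×8.58 + 1.84×1.62)/(20.2+1.84) = 176.3/22.04 = 7.999 mg/L.
Mixed L₀ = (20.2×1.35 + 1.84×159)/(22.04) = 319.8/22.04 = 14.51 mg/L.
Initial deficit D₀ = C_s − DO₀ = 10.8 − 7.999 = 2.801 mg/L.
t_c = (1/0.6280) ln[(0.975/0.347)(1 − 2.801×0.6280/(0.347×14.51))] = 1.592 × ln(1.828) = 0.9607 d.
D_c = (0.347/0.975) × 14.51 × e^(−0.347×0.9607) = 0.3559 × 14.51 × 0.7165 = 3.700 mg/L.
Minimum DO = 10.8 − 3.700 = 7.100 mg/L.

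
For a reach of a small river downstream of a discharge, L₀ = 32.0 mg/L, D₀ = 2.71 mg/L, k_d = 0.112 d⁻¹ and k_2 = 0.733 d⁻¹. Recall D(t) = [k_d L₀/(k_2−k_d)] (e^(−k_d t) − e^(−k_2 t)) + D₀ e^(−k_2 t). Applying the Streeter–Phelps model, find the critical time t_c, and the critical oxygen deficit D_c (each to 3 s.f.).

t_c ≈ 2.00 d; D_c ≈ 3.91 mg/L

t_c = [1/(k_2−k_d)] ln[(k_2/k_d)(1 − D₀(k_2−k_d)/(k_d L₀))]
= [1/(0.733−0.112)] ln[(0.733/0.112)(1 − 2.71×0.6210/(0.112×32.0))]
= (1/0.6210) ln[6.545 × 0.5304] = 1.610 × ln(3.472) = 1.610 × 1.245 = 2.004 d.
D_c = (k_d/k_2) L₀ e^(−k_d t_c) = (0.112/0.733) × 32.0 × e^(−0.112×2.004) = 0.1528 × 32.0 × 0.7989 = 3.906 mg/L.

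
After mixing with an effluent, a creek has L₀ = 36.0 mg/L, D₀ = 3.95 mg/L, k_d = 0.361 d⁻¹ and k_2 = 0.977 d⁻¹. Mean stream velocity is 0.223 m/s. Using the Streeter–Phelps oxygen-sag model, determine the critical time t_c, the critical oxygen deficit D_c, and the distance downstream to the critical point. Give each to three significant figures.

At the critical point dD/dt = 0, so k_d L₀ e^(−k_d t) = k_2 D. Substituting D(t) from the Streeter–Phelps equation and solving for t gives
t_c = ln[(k_2/k_d)(1 − D₀(k_2−k_d)/(k_d L₀))] / (k_2−k_d).
Here k_2−k_d = 0.6160 d⁻¹ and 1 − D₀(k_2−k_d)/(k_d L₀) = 1 − 3.95×0.6160/(0.361×36.0) = 0.8128, so
t_c = ln(2.706 × 0.8128) / 0.6160 = 0.7883 / 0.6160 = 1.280 d.
L(t_c) = L₀ e^(−k_d t_c) = 36.0 × 0.6300 = 22.68 mg/L, and at the critical point k_2 D_c = k_d L, so D_c = (0.361/0.977) × 22.68 = 8.381 mg/L.
x_c = v t_c = 0.223 m/s × 1.280 d × 86400 s/d = 24660 m ≈ 24.7 km.

t_c ≈ 1.28 d; D_c ≈ 8.38 mg/L; x_c ≈ 24.7 km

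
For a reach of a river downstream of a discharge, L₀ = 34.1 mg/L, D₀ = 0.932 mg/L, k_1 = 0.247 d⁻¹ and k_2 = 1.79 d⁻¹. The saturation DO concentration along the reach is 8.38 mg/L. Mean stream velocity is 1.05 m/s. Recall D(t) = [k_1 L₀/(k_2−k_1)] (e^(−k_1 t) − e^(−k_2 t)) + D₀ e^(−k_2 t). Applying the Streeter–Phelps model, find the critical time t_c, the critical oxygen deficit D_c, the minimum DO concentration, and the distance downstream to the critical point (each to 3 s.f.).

t_c ≈ 1.16 d; D_c ≈ 3.53 mg/L; min DO ≈ 4.85 mg/L; x_c ≈ 105 km

With k_2/k_1 = 7.247 and 1 − D₀(k_2−k_1)/(k_1 L₀) = 0.8293,
t_c = ln(7.247 × 0.8293) / (1.79 − 0.247) = ln(6.010) / 1.543 = 1.793/1.543 = 1.162 d.
D_c = (k_1/k_2) L₀ e^(−k_1 t_c) = (0.247/1.79) × 34.1 × e^(−0.247×1.162) = 0.1380 × 34.1 × 0.7505 = 3.531 mg/L.
Minimum DO = C_s − D_c = 8.38 − 3.531 = 4.849 mg/L.
x_c = v t_c = 1.05 m/s × 1.162 d × 86400 s/d = 105400 m ≈ 105 km.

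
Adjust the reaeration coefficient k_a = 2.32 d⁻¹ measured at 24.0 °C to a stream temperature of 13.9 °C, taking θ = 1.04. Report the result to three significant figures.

k_a ≈ 1.56 d⁻¹

k_a(T₂) = k_a(T₁) · θ^(T₂−T₁) = 2.32 × 1.04^(13.9−24.0)
= 2.32 × 1.04^-10.1 = 2.32 × 0.6729 = 1.561 d⁻¹.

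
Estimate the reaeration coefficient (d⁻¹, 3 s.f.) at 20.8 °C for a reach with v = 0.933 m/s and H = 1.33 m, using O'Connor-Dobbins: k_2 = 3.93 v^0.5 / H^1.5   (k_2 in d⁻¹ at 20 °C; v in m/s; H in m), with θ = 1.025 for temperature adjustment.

k_2 ≈ 2.52 d⁻¹

k_2(20) = 3.93 × 0.933^0.5 / 1.33^1.5 = 3.93 × 0.9659 / 1.534 = 2.475 d⁻¹.
k_2(20.8) = 2.475 × 1.025^(20.8−20) = 2.475 × 1.020 = 2.524 d⁻¹.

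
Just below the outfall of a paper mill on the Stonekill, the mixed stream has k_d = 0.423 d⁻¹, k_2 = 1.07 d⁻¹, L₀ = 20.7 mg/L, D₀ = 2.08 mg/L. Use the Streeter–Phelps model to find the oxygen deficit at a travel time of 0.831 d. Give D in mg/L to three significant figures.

k_d L₀/(k_2−k_d) = 0.423×20.7/(1.07−0.423) = 8.756/0.6470 = 13.53 mg/L.
e^(−k_d t) = e^(−0.423×0.8310) = 0.7036; e^(−k_2 t) = e^(−1.07×0.8310) = 0.4110.
D = 13.53 × (0.7036 − 0.4110) + 2.08 × 0.4110 = 3.960 + 0.8549 = 4.815 mg/L.

D ≈ 4.82 mg/L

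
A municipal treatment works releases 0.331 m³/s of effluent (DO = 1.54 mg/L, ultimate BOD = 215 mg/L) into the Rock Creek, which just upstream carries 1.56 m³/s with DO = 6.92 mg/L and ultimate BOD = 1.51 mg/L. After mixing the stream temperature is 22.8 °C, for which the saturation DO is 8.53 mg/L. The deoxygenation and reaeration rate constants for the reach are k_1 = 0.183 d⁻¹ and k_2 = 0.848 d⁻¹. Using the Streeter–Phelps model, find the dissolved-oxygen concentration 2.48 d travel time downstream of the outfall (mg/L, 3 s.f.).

Mixed DO = (1.56×6.92 + 0.331×1.54)/(1.56+0.331) = 11.30/1.891 = 5.978 mg/L.
Mixed L₀ = (1.56×1.51 + 0.331×215)/(1.891) = 73.52/1.891 = 38.88 mg/L.
Initial deficit D₀ = C_s − DO₀ = 8.53 − 5.978 = 2.552 mg/L.
D(2.48) = [0.183×38.88/(0.848−0.183)](e^(−0.183×2.48) − e^(−0.848×2.48)) + 2.552 e^(−0.848×2.48)
= 10.70 × (0.6352 − 0.1221) + 2.552 × 0.1221 = 5.801 mg/L.
DO = 8.53 − 5.801 = 2.729 mg/L.

DO ≈ 2.73 mg/L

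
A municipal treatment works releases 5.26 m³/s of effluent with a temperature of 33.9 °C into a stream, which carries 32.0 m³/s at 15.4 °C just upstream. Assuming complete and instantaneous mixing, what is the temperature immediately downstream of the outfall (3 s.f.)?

Flow-weighted mixing: C = (Q_r C_r + Q_w C_w)/(Q_r + Q_w)
= (32.0×15.4 + 5.26×33.9)/(32.0 + 5.26) = 671.1/37.26 = 18.01 °C.

18.0 °C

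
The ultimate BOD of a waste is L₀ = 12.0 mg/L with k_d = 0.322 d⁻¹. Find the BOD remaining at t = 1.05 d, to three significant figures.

L_t = L₀ e^(−k_d t) = 12.0 × e^(−0.322×1.05) = 12.0 × 0.7131 = 8.557 mg/L.

L ≈ 8.56 mg/L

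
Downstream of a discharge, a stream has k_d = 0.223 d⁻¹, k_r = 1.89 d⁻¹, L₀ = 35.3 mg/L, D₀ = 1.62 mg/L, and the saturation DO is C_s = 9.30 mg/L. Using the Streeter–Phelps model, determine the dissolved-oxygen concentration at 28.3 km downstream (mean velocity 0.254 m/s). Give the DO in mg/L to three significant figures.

DO ≈ 6.03 mg/L

Travel time t = x/v = 28.3 km / (0.254 m/s) = 28300 m / 0.254 m/s = 111400 s = 1.290 d.
k_d L₀/(k_r−k_d) = 0.223×35.3/(1.89−0.223) = 7.872/1.667 = 4.722 mg/L.
e^(−k_d t) = e^(−0.223×1.290) = 0.7501; e^(−k_r t) = e^(−1.89×1.290) = 0.08740.
D = 4.722 × (0.7501 − 0.08740) + 1.62 × 0.08740 = 3.129 + 0.1416 = 3.271 mg/L.
DO = C_s − D = 9.30 − 3.271 = 6.029 mg/L.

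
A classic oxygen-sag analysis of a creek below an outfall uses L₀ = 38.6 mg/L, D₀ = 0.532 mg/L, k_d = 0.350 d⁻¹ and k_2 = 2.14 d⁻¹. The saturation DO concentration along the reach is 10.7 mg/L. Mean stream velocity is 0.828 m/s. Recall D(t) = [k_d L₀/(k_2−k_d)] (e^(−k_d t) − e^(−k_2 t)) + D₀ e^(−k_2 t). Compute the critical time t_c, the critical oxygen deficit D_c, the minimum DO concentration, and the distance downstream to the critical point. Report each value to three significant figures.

t_c ≈ 0.971 d; D_c ≈ 4.49 mg/L; min DO ≈ 6.21 mg/L; x_c ≈ 69.4 km

At the critical point dD/dt = 0, so k_d L₀ e^(−k_d t) = k_2 D. Substituting D(t) from the Streeter–Phelps equation and solving for t gives
t_c = ln[(k_2/k_d)(1 − D₀(k_2−k_d)/(k_d L₀))] / (k_2−k_d).
Here k_2−k_d = 1.790 d⁻¹ and 1 − D₀(k_2−k_d)/(k_d L₀) = 1 − 0.532×1.790/(0.350×38.6) = 0.9295, so
t_c = ln(6.114 × 0.9295) / 1.790 = 1.738 / 1.790 = 0.9707 d.
D_c = (k_d/k_2) L₀ e^(−k_d t_c) = (0.350/2.14) × 38.6 × e^(−0.350×0.9707) = 0.1636 × 38.6 × 0.7120 = 4.495 mg/L.
Minimum DO = C_s − D_c = 10.7 − 4.495 = 6.205 mg/L.
x_c = v t_c = 0.828 m/s × 0.9707 d × 86400 s/d = 69440 m ≈ 69.4 km.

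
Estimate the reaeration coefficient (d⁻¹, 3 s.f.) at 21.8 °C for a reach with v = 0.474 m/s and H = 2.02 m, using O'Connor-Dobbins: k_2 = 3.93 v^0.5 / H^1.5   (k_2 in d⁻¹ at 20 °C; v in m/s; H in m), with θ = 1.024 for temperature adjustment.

k_2 ≈ 0.984 d⁻¹

k_2(20) = 3.93 × 0.474^0.5 / 2.02^1.5 = 3.93 × 0.6885 / 2.871 = 0.9424 d⁻¹.
k_2(21.8) = 0.9424 × 1.024^(21.8−20) = 0.9424 × 1.044 = 0.9835 d⁻¹.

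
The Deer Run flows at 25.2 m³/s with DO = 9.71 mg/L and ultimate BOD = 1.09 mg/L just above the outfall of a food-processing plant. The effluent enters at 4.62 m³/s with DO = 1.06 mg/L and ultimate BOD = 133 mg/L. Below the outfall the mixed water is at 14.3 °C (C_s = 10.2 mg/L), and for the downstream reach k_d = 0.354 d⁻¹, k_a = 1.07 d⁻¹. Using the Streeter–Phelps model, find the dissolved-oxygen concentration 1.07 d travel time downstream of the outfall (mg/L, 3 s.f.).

DO ≈ 5.72 mg/L

Mixed DO = (25.2×9.71 + 4.62×1.06)/(25.2+4.62) = 249.6/29.82 = 8.370 mg/L.
Mixed L₀ = (25.2×1.09 + 4.62×133)/(29.82) = 641.9/29.82 = 21.53 mg/L.
Initial deficit D₀ = C_s − DO₀ = 10.2 − 8.370 = 1.830 mg/L.
D(1.07) = [0.354×21.53/(1.07−0.354)](e^(−0.354×1.07) − e^(−1.07×1.07)) + 1.830 e^(−1.07×1.07)
= 10.64 × (0.6847 − 0.3183) + 1.830 × 0.3183 = 4.483 mg/L.
DO = 10.2 − 4.483 = 5.717 mg/L.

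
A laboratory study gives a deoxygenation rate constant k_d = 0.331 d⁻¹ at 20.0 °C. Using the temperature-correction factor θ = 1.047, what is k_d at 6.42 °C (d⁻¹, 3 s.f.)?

k_d ≈ 0.177 d⁻¹

k_d(T₂) = k_d(T₁) · θ^(T₂−T₁) = 0.331 × 1.047^(6.42−20.0)
= 0.331 × 1.047^-13.6 = 0.331 × 0.5359 = 0.1774 d⁻¹.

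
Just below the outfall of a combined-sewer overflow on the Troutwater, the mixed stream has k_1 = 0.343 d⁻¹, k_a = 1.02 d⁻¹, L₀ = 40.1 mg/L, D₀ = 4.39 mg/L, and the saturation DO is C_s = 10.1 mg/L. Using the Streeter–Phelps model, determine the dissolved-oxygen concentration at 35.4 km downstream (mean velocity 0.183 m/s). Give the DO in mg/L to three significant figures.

Travel time t = x/v = 35.4 km / (0.183 m/s) = 35400 m / 0.183 m/s = 193400 s = 2.239 d.
k_1 L₀/(k_a−k_1) = 0.343×40.1/(1.02−0.343) = 13.75/0.6770 = 20.32 mg/L.
e^(−k_1 t) = e^(−0.343×2.239) = 0.4640; e^(−k_a t) = e^(−1.02×2.239) = 0.1019.
D = 20.32 × (0.4640 − 0.1019) + 4.39 × 0.1019 = 7.356 + 0.4474 = 7.803 mg/L.
DO = C_s − D = 10.1 − 7.803 = 2.297 mg/L.

DO ≈ 2.30 mg/L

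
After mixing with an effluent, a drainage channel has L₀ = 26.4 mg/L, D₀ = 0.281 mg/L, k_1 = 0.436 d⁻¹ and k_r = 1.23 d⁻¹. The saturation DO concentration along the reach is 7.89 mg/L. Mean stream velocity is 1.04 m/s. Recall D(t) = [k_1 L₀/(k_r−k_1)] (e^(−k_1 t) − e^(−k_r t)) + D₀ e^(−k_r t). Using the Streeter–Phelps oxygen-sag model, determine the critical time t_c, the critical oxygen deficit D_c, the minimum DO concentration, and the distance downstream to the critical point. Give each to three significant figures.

t_c ≈ 1.28 d; D_c ≈ 5.35 mg/L; min DO ≈ 2.54 mg/L; x_c ≈ 115 km

At the critical point dD/dt = 0, so k_1 L₀ e^(−k_1 t) = k_r D. Substituting D(t) from the Streeter–Phelps equation and solving for t gives
t_c = ln[(k_r/k_1)(1 − D₀(k_r−k_1)/(k_1 L₀))] / (k_r−k_1).
Here k_r−k_1 = 0.7940 d⁻¹ and 1 − D₀(k_r−k_1)/(k_1 L₀) = 1 − 0.281×0.7940/(0.436×26.4) = 0.9806, so
t_c = ln(2.821 × 0.9806) / 0.7940 = 1.018 / 0.7940 = 1.282 d.
D_c = (k_1/k_r) L₀ e^(−k_1 t_c) = (0.436/1.23) × 26.4 × e^(−0.436×1.282) = 0.3545 × 26.4 × 0.5719 = 5.352 mg/L.
Minimum DO = C_s − D_c = 7.89 − 5.352 = 2.538 mg/L.
x_c = v t_c = 1.04 m/s × 1.282 d × 86400 s/d = 115200 m ≈ 115 km.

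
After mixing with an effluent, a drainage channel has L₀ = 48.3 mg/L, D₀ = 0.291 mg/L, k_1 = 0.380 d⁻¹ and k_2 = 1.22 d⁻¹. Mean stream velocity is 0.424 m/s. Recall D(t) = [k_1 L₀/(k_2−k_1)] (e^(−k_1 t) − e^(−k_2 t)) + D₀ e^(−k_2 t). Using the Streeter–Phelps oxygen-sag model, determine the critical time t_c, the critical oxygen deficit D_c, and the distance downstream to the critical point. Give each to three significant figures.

t_c ≈ 1.37 d; D_c ≈ 8.93 mg/L; x_c ≈ 50.3 km

At the critical point dD/dt = 0, so k_1 L₀ e^(−k_1 t) = k_2 D. Substituting D(t) from the Streeter–Phelps equation and solving for t gives
t_c = ln[(k_2/k_1)(1 − D₀(k_2−k_1)/(k_1 L₀))] / (k_2−k_1).
Here k_2−k_1 = 0.8400 d⁻¹ and 1 − D₀(k_2−k_1)/(k_1 L₀) = 1 − 0.291×0.8400/(0.380×48.3) = 0.9867, so
t_c = ln(3.211 × 0.9867) / 0.8400 = 1.153 / 0.8400 = 1.373 d.
L(t_c) = L₀ e^(−k_1 t_c) = 48.3 × 0.5936 = 28.67 mg/L, and at the critical point k_2 D_c = k_1 L, so D_c = (0.380/1.22) × 28.67 = 8.930 mg/L.
x_c = v t_c = 0.424 m/s × 1.373 d × 86400 s/d = 50290 m ≈ 50.3 km.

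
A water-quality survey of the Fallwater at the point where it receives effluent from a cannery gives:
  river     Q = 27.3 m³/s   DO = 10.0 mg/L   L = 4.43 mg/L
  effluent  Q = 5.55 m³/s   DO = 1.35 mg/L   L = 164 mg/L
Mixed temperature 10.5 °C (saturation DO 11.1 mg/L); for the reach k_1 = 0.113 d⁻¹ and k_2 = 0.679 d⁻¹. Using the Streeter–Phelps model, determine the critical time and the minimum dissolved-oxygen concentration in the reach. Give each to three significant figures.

Mixed DO = (27.3×10.0 + 5.55×1.35)/(27.3+5.55) = 280.5/32.85 = 8.539 mg/L.
Mixed L₀ = (27.3×4.43 + 5.55×164)/(32.85) = 1031/32.85 = 31.39 mg/L.
Initial deficit D₀ = C_s − DO₀ = 11.1 − 8.539 = 2.561 mg/L.
t_c = (1/0.5660) ln[(0.679/0.113)(1 − 2.561×0.5660/(0.113×31.39))] = 1.767 × ln(3.553) = 2.240 d.
D_c = (0.113/0.679) × 31.39 × e^(−0.113×2.240) = 0.1664 × 31.39 × 0.7764 = 4.056 mg/L.
Minimum DO = 11.1 − 4.056 = 7.044 mg/L.

t_c ≈ 2.24 d; minimum DO ≈ 7.04 mg/L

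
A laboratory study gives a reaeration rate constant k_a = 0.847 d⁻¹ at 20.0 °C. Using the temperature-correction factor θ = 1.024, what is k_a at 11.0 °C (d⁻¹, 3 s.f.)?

k_a ≈ 0.684 d⁻¹

k_a(T₂) = k_a(T₁) · θ^(T₂−T₁) = 0.847 × 1.024^(11.0−20.0)
= 0.847 × 1.024^-9.00 = 0.847 × 0.8078 = 0.6842 d⁻¹.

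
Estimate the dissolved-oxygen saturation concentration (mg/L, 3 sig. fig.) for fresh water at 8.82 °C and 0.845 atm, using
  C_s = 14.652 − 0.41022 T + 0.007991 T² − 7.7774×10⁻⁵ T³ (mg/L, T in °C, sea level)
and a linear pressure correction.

C_s ≈ 9.80 mg/L

At sea level: C_s = 14.652 − 0.41022×8.82 + 0.007991×8.82² − 7.7774×10⁻⁵×8.82³ = 11.60 mg/L.
Pressure correction: C_s' = 11.60 × 0.845 = 9.804 mg/L.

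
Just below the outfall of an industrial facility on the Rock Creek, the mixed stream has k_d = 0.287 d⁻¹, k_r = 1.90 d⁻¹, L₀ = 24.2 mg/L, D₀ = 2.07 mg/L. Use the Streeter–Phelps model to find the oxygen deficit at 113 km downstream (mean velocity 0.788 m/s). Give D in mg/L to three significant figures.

Travel time t = x/v = 113 km / (0.788 m/s) = 113000 m / 0.788 m/s = 143400 s = 1.660 d.
k_d L₀/(k_r−k_d) = 0.287×24.2/(1.90−0.287) = 6.945/1.613 = 4.306 mg/L.
e^(−k_d t) = e^(−0.287×1.660) = 0.6211; e^(−k_r t) = e^(−1.90×1.660) = 0.04270.
D = 4.306 × (0.6211 − 0.04270) + 2.07 × 0.04270 = 2.490 + 0.08839 = 2.579 mg/L.

D ≈ 2.58 mg/L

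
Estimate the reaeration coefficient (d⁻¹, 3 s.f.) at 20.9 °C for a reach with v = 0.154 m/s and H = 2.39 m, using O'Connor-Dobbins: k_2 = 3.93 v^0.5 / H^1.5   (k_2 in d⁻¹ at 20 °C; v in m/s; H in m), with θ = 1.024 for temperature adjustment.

k_2 ≈ 0.426 d⁻¹

k_2(20) = 3.93 × 0.154^0.5 / 2.39^1.5 = 3.93 × 0.3924 / 3.695 = 0.4174 d⁻¹.
k_2(20.9) = 0.4174 × 1.024^(20.9−20) = 0.4174 × 1.022 = 0.4264 d⁻¹.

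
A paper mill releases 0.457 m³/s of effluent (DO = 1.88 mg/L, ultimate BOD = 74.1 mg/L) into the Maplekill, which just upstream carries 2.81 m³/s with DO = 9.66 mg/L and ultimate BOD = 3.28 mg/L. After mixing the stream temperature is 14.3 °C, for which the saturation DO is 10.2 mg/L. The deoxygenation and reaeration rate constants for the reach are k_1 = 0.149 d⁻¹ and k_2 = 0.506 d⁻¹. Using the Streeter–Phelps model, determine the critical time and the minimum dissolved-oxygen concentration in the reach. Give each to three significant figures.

Mixed DO = (2.81×9.66 + 0.457×1.88)/(2.81+0.457) = 28.00/3.267 = 8.572 mg/L.
Mixed L₀ = (2.81×3.28 + 0.457×74.1)/(3.267) = 43.08/3.267 = 13.19 mg/L.
Initial deficit D₀ = C_s − DO₀ = 10.2 − 8.572 = 1.628 mg/L.
t_c = (1/0.3570) ln[(0.506/0.149)(1 − 1.628×0.3570/(0.149×13.19))] = 2.801 × ln(2.391) = 2.442 d.
D_c = (0.149/0.506) × 13.19 × e^(−0.149×2.442) = 0.2945 × 13.19 × 0.6950 = 2.699 mg/L.
Minimum DO = 10.2 − 2.699 = 7.501 mg/L.

t_c ≈ 2.44 d; minimum DO ≈ 7.50 mg/L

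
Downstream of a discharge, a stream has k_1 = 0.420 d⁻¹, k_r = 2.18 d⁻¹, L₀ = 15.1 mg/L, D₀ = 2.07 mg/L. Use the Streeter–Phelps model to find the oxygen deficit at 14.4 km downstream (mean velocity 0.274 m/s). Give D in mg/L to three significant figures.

D ≈ 2.38 mg/L

Travel time t = x/v = 14.4 km / (0.274 m/s) = 14400 m / 0.274 m/s = 52550 s = 0.6083 d.
k_1 L₀/(k_r−k_1) = 0.420×15.1/(2.18−0.420) = 6.342/1.760 = 3.603 mg/L.
e^(−k_1 t) = e^(−0.420×0.6083) = 0.7745; e^(−k_r t) = e^(−2.18×0.6083) = 0.2655.
D = 3.603 × (0.7745 − 0.2655) + 2.07 × 0.2655 = 1.834 + 0.5496 = 2.384 mg/L.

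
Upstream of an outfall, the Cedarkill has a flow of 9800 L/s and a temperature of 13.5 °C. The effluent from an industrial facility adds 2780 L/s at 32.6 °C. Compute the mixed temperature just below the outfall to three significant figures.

Flow-weighted mixing: C = (Q_r C_r + Q_w C_w)/(Q_r + Q_w)
= (9800×13.5 + 2780×32.6)/(9800 + 2780) = 222900/12580 = 17.72 °C.

17.7 °C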